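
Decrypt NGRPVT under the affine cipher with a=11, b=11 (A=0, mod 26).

The inverse of 11 mod 26 is 19, since 11·19=209≡1. Apply D(y)=19·(y−11) mod 26:
N(13): 19·(13−11)=38≡12 → M
G(6): 19·(6−11)=-95≡9 → J
R(17): 19·(17−11)=114≡10 → K
P(15): 19·(15−11)=76≡24 → Y
V(21): 19·(21−11)=190≡8 → I
T(19): 19·(19−11)=152≡22 → W

MJKYIW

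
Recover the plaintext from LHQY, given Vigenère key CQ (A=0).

JROI

Repeat the key across the ciphertext: CQCQ
L(11)−C(2): 9 → J
H(7)−Q(16): -9≡17 → R
Q(16)−C(2): 14 → O
Y(24)−Q(16): 8 → I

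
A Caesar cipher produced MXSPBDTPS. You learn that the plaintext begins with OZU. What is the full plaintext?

OZURDFVRU

From the crib: M(12)−O(14)=-2≡24, so the shift is 24.
Subtract 24 from each ciphertext letter:
M(12): 12−24=-12≡14 → O
X(23): 23−24=-1≡25 → Z
S(18): 18−24=-6≡20 → U
P(15): 15−24=-9≡17 → R
B(1): 1−24=-23≡3 → D
D(3): 3−24=-21≡5 → F
T(19): 19−24=-5≡21 → V
P(15): 15−24=-9≡17 → R
S(18): 18−24=-6≡20 → U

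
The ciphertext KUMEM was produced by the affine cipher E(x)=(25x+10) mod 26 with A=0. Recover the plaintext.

The inverse of 25 mod 26 is 25, since 25·25=625≡1. Apply D(y)=25·(y−10) mod 26:
K(10): 25·(10−10)=0 → A
U(20): 25·(20−10)=250≡16 → Q
M(12): 25·(12−10)=50≡24 → Y
E(4): 25·(4−10)=-150≡6 → G
M(12): 25·(12−10)=50≡24 → Y

AQYGY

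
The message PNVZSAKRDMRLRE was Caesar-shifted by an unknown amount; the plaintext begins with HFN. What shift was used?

From the crib: P(15)−H(7)=8, so the shift is 8.

8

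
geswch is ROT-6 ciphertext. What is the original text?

aymqwb

g(6): 6−6=0 → a
e(4): 4−6=-2≡24 → y
s(18): 18−6=12 → m
w(22): 22−6=16 → q
c(2): 2−6=-4≡22 → w
h(7): 7−6=1 → b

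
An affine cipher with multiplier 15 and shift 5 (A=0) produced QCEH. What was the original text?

ZFTO

The inverse of 15 mod 26 is 7, since 15·7=105≡1. Apply D(y)=7·(y−5) mod 26:
Q(16): 7·(16−5)=77≡25 → Z
C(2): 7·(2−5)=-21≡5 → F
E(4): 7·(4−5)=-7≡19 → T
H(7): 7·(7−5)=14 → O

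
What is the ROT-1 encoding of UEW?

U(20): 20+1=21 → V
E(4): 4+1=5 → F
W(22): 22+1=23 → X

VFX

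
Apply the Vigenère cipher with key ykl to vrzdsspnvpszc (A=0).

tbkbcdnxgncka

Repeat the key across the message: yklyklyklykly
v(21)+y(24): 45≡19 → t
r(17)+k(10): 27≡1 → b
z(25)+l(11): 36≡10 → k
d(3)+y(24): 27≡1 → b
s(18)+k(10): 28≡2 → c
s(18)+l(11): 29≡3 → d
p(15)+y(24): 39≡13 → n
n(13)+k(10): 23 → x
v(21)+l(11): 32≡6 → g
p(15)+y(24): 39≡13 → n
s(18)+k(10): 28≡2 → c
z(25)+l(11): 36≡10 → k
c(2)+y(24): 26≡0 → a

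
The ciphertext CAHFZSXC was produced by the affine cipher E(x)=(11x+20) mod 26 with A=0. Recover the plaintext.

WKNBROFW

The inverse of 11 mod 26 is 19, since 11·19=209≡1. Apply D(y)=19·(y−20) mod 26:
C(2): 19·(2−20)=-342≡22 → W
A(0): 19·(0−20)=-380≡10 → K
H(7): 19·(7−20)=-247≡13 → N
F(5): 19·(5−20)=-285≡1 → B
Z(25): 19·(25−20)=95≡17 → R
S(18): 19·(18−20)=-38≡14 → O
X(23): 19·(23−20)=57≡5 → F
C(2): 19·(2−20)=-342≡22 → W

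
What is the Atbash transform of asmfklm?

zhnupon

a(0) → z(25)
s(18) → h(7)
m(12) → n(13)
f(5) → u(20)
k(10) → p(15)
l(11) → o(14)
m(12) → n(13)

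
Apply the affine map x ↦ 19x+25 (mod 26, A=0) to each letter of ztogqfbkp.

z(25): 19·25+25=500≡6 → g
t(19): 19·19+25=386≡22 → w
o(14): 19·14+25=291≡5 → f
g(6): 19·6+25=139≡9 → j
q(16): 19·16+25=329≡17 → r
f(5): 19·5+25=120≡16 → q
b(1): 19·1+25=44≡18 → s
k(10): 19·10+25=215≡7 → h
p(15): 19·15+25=310≡24 → y

gwfjrqshy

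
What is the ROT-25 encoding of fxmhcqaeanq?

ewlgbpzdzmp

f(5): 5+25=30≡4 → e
x(23): 23+25=48≡22 → w
m(12): 12+25=37≡11 → l
h(7): 7+25=32≡6 → g
c(2): 2+25=27≡1 → b
q(16): 16+25=41≡15 → p
a(0): 0+25=25 → z
e(4): 4+25=29≡3 → d
a(0): 0+25=25 → z
n(13): 13+25=38≡12 → m
q(16): 16+25=41≡15 → p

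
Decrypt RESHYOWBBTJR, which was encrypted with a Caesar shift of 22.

VIWLCSAFFXNV

R(17): 17−22=-5≡21 → V
E(4): 4−22=-18≡8 → I
S(18): 18−22=-4≡22 → W
H(7): 7−22=-15≡11 → L
Y(24): 24−22=2 → C
O(14): 14−22=-8≡18 → S
W(22): 22−22=0 → A
B(1): 1−22=-21≡5 → F
B(1): 1−22=-21≡5 → F
T(19): 19−22=-3≡23 → X
J(9): 9−22=-13≡13 → N
R(17): 17−22=-5≡21 → V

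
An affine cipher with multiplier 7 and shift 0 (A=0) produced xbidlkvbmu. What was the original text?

The inverse of 7 mod 26 is 15, since 7·15=105≡1. Apply D(y)=15·(y−0) mod 26:
x(23): 15·(23−0)=345≡7 → h
b(1): 15·(1−0)=15 → p
i(8): 15·(8−0)=120≡16 → q
d(3): 15·(3−0)=45≡19 → t
l(11): 15·(11−0)=165≡9 → j
k(10): 15·(10−0)=150≡20 → u
v(21): 15·(21−0)=315≡3 → d
b(1): 15·(1−0)=15 → p
m(12): 15·(12−0)=180≡24 → y
u(20): 15·(20−0)=300≡14 → o

hpqtjudpyo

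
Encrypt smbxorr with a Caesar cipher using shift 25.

rlawnqq

s(18): 18+25=43≡17 → r
m(12): 12+25=37≡11 → l
b(1): 1+25=26≡0 → a
x(23): 23+25=48≡22 → w
o(14): 14+25=39≡13 → n
r(17): 17+25=42≡16 → q
r(17): 17+25=42≡16 → q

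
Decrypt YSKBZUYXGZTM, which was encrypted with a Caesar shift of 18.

GASJHCGFOHBU

Y(24): 24−18=6 → G
S(18): 18−18=0 → A
K(10): 10−18=-8≡18 → S
B(1): 1−18=-17≡9 → J
Z(25): 25−18=7 → H
U(20): 20−18=2 → C
Y(24): 24−18=6 → G
X(23): 23−18=5 → F
G(6): 6−18=-12≡14 → O
Z(25): 25−18=7 → H
T(19): 19−18=1 → B
M(12): 12−18=-6≡20 → U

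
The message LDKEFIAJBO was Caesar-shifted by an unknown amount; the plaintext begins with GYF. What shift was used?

5

From the crib: L(11)−G(6)=5, so the shift is 5.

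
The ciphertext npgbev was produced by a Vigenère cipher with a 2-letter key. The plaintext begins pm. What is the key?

Subtract each crib letter from the matching ciphertext letter (mod 26):
n(13)−p(15)=-2≡24 → y
p(15)−m(12)=3 → d

yd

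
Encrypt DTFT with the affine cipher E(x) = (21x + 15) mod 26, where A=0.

AYQY

D(3): 21·3+15=78≡0 → A
T(19): 21·19+15=414≡24 → Y
F(5): 21·5+15=120≡16 → Q
T(19): 21·19+15=414≡24 → Y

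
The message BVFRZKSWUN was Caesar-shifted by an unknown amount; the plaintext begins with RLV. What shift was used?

10

From the crib: B(1)−R(17)=-16≡10, so the shift is 10.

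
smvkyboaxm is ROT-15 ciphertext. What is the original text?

s(18): 18−15=3 → d
m(12): 12−15=-3≡23 → x
v(21): 21−15=6 → g
k(10): 10−15=-5≡21 → v
y(24): 24−15=9 → j
b(1): 1−15=-14≡12 → m
o(14): 14−15=-1≡25 → z
a(0): 0−15=-15≡11 → l
x(23): 23−15=8 → i
m(12): 12−15=-3≡23 → x

dxgvjmzlix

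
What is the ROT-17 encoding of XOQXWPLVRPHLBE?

X(23): 23+17=40≡14 → O
O(14): 14+17=31≡5 → F
Q(16): 16+17=33≡7 → H
X(23): 23+17=40≡14 → O
W(22): 22+17=39≡13 → N
P(15): 15+17=32≡6 → G
L(11): 11+17=28≡2 → C
V(21): 21+17=38≡12 → M
R(17): 17+17=34≡8 → I
P(15): 15+17=32≡6 → G
H(7): 7+17=24 → Y
L(11): 11+17=28≡2 → C
B(1): 1+17=18 → S
E(4): 4+17=21 → V

OFHONGCMIGYCSV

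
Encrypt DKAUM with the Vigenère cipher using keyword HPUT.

Repeat the key across the message: HPUTH
D(3)+H(7): 10 → K
K(10)+P(15): 25 → Z
A(0)+U(20): 20 → U
U(20)+T(19): 39≡13 → N
M(12)+H(7): 19 → T

KZUNT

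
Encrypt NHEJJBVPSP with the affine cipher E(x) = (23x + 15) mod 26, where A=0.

CUDOOMEWNW

N(13): 23·13+15=314≡2 → C
H(7): 23·7+15=176≡20 → U
E(4): 23·4+15=107≡3 → D
J(9): 23·9+15=222≡14 → O
J(9): 23·9+15=222≡14 → O
B(1): 23·1+15=38≡12 → M
V(21): 23·21+15=498≡4 → E
P(15): 23·15+15=360≡22 → W
S(18): 23·18+15=429≡13 → N
P(15): 23·15+15=360≡22 → W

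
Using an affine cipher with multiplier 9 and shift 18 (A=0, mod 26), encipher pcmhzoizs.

xkwdjomjy

p(15): 9·15+18=153≡23 → x
c(2): 9·2+18=36≡10 → k
m(12): 9·12+18=126≡22 → w
h(7): 9·7+18=81≡3 → d
z(25): 9·25+18=243≡9 → j
o(14): 9·14+18=144≡14 → o
i(8): 9·8+18=90≡12 → m
z(25): 9·25+18=243≡9 → j
s(18): 9·18+18=180≡24 → y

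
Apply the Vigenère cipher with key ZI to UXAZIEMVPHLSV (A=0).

TFZHHMLDOPKAU

Repeat the key across the message: ZIZIZIZIZIZIZ
U(20)+Z(25): 45≡19 → T
X(23)+I(8): 31≡5 → F
A(0)+Z(25): 25 → Z
Z(25)+I(8): 33≡7 → H
I(8)+Z(25): 33≡7 → H
E(4)+I(8): 12 → M
M(12)+Z(25): 37≡11 → L
V(21)+I(8): 29≡3 → D
P(15)+Z(25): 40≡14 → O
H(7)+I(8): 15 → P
L(11)+Z(25): 36≡10 → K
S(18)+I(8): 26≡0 → A
V(21)+Z(25): 46≡20 → U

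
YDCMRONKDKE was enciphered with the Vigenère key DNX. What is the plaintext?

VQFJERKXGHR

Repeat the key across the ciphertext: DNXDNXDNXDN
Y(24)−D(3): 21 → V
D(3)−N(13): -10≡16 → Q
C(2)−X(23): -21≡5 → F
M(12)−D(3): 9 → J
R(17)−N(13): 4 → E
O(14)−X(23): -9≡17 → R
N(13)−D(3): 10 → K
K(10)−N(13): -3≡23 → X
D(3)−X(23): -20≡6 → G
K(10)−D(3): 7 → H
E(4)−N(13): -9≡17 → R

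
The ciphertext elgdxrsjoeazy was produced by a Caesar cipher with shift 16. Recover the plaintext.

e(4): 4−16=-12≡14 → o
l(11): 11−16=-5≡21 → v
g(6): 6−16=-10≡16 → q
d(3): 3−16=-13≡13 → n
x(23): 23−16=7 → h
r(17): 17−16=1 → b
s(18): 18−16=2 → c
j(9): 9−16=-7≡19 → t
o(14): 14−16=-2≡24 → y
e(4): 4−16=-12≡14 → o
a(0): 0−16=-16≡10 → k
z(25): 25−16=9 → j
y(24): 24−16=8 → i

ovqnhbctyokji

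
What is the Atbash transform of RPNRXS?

R(17) → I(8)
P(15) → K(10)
N(13) → M(12)
R(17) → I(8)
X(23) → C(2)
S(18) → H(7)

IKMICH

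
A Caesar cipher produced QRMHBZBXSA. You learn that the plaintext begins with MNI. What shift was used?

From the crib: Q(16)−M(12)=4, so the shift is 4.

4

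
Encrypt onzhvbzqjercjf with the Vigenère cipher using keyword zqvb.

nduiururiumdiv

Repeat the key across the message: zqvbzqvbzqvbzq
o(14)+z(25): 39≡13 → n
n(13)+q(16): 29≡3 → d
z(25)+v(21): 46≡20 → u
h(7)+b(1): 8 → i
v(21)+z(25): 46≡20 → u
b(1)+q(16): 17 → r
z(25)+v(21): 46≡20 → u
q(16)+b(1): 17 → r
j(9)+z(25): 34≡8 → i
e(4)+q(16): 20 → u
r(17)+v(21): 38≡12 → m
c(2)+b(1): 3 → d
j(9)+z(25): 34≡8 → i
f(5)+q(16): 21 → v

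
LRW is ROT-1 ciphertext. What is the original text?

KQV

L(11): 11−1=10 → K
R(17): 17−1=16 → Q
W(22): 22−1=21 → V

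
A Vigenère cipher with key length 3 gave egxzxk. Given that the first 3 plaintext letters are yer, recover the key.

Subtract each crib letter from the matching ciphertext letter (mod 26):
e(4)−y(24)=-20≡6 → g
g(6)−e(4)=2 → c
x(23)−r(17)=6 → g

gcg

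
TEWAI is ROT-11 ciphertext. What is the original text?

ITLPX

T(19): 19−11=8 → I
E(4): 4−11=-7≡19 → T
W(22): 22−11=11 → L
A(0): 0−11=-11≡15 → P
I(8): 8−11=-3≡23 → X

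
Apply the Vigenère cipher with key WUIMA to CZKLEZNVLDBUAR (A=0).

YTSXEVHDXDXOID

Repeat the key across the message: WUIMAWUIMAWUIM
C(2)+W(22): 24 → Y
Z(25)+U(20): 45≡19 → T
K(10)+I(8): 18 → S
L(11)+M(12): 23 → X
E(4)+A(0): 4 → E
Z(25)+W(22): 47≡21 → V
N(13)+U(20): 33≡7 → H
V(21)+I(8): 29≡3 → D
L(11)+M(12): 23 → X
D(3)+A(0): 3 → D
B(1)+W(22): 23 → X
U(20)+U(20): 40≡14 → O
A(0)+I(8): 8 → I
R(17)+M(12): 29≡3 → D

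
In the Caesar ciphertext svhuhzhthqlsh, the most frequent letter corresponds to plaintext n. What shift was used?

20

The most frequent ciphertext letter is h (appears 5 times).
h is position 7; n is position 13.
Shift = -6≡20.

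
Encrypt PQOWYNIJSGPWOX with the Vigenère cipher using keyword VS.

KIJOTFDBNYKOJP

Repeat the key across the message: VSVSVSVSVSVSVS
P(15)+V(21): 36≡10 → K
Q(16)+S(18): 34≡8 → I
O(14)+V(21): 35≡9 → J
W(22)+S(18): 40≡14 → O
Y(24)+V(21): 45≡19 → T
N(13)+S(18): 31≡5 → F
I(8)+V(21): 29≡3 → D
J(9)+S(18): 27≡1 → B
S(18)+V(21): 39≡13 → N
G(6)+S(18): 24 → Y
P(15)+V(21): 36≡10 → K
W(22)+S(18): 40≡14 → O
O(14)+V(21): 35≡9 → J
X(23)+S(18): 41≡15 → P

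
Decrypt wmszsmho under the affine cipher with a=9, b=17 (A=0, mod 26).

pldydlwr

The inverse of 9 mod 26 is 3, since 9·3=27≡1. Apply D(y)=3·(y−17) mod 26:
w(22): 3·(22−17)=15 → p
m(12): 3·(12−17)=-15≡11 → l
s(18): 3·(18−17)=3 → d
z(25): 3·(25−17)=24 → y
s(18): 3·(18−17)=3 → d
m(12): 3·(12−17)=-15≡11 → l
h(7): 3·(7−17)=-30≡22 → w
o(14): 3·(14−17)=-9≡17 → r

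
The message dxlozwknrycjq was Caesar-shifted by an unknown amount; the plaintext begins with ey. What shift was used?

From the crib: d(3)−e(4)=-1≡25, so the shift is 25.

25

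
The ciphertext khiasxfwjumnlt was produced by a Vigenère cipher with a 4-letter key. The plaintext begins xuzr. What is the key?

Subtract each crib letter from the matching ciphertext letter (mod 26):
k(10)−x(23)=-13≡13 → n
h(7)−u(20)=-13≡13 → n
i(8)−z(25)=-17≡9 → j
a(0)−r(17)=-17≡9 → j

nnjj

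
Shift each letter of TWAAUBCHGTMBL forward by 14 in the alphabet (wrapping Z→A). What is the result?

HKOOIPQVUHAPZ

T(19): 19+14=33≡7 → H
W(22): 22+14=36≡10 → K
A(0): 0+14=14 → O
A(0): 0+14=14 → O
U(20): 20+14=34≡8 → I
B(1): 1+14=15 → P
C(2): 2+14=16 → Q
H(7): 7+14=21 → V
G(6): 6+14=20 → U
T(19): 19+14=33≡7 → H
M(12): 12+14=26≡0 → A
B(1): 1+14=15 → P
L(11): 11+14=25 → Z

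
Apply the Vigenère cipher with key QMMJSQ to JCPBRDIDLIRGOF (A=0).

ZOBKJTYPXRJWER

Repeat the key across the message: QMMJSQQMMJSQQM
J(9)+Q(16): 25 → Z
C(2)+M(12): 14 → O
P(15)+M(12): 27≡1 → B
B(1)+J(9): 10 → K
R(17)+S(18): 35≡9 → J
D(3)+Q(16): 19 → T
I(8)+Q(16): 24 → Y
D(3)+M(12): 15 → P
L(11)+M(12): 23 → X
I(8)+J(9): 17 → R
R(17)+S(18): 35≡9 → J
G(6)+Q(16): 22 → W
O(14)+Q(16): 30≡4 → E
F(5)+M(12): 17 → R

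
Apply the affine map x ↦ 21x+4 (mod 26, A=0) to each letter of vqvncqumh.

v(21): 21·21+4=445≡3 → d
q(16): 21·16+4=340≡2 → c
v(21): 21·21+4=445≡3 → d
n(13): 21·13+4=277≡17 → r
c(2): 21·2+4=46≡20 → u
q(16): 21·16+4=340≡2 → c
u(20): 21·20+4=424≡8 → i
m(12): 21·12+4=256≡22 → w
h(7): 21·7+4=151≡21 → v

dcdruciwv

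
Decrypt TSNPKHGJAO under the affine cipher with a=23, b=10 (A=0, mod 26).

XGZHABKJMQ

The inverse of 23 mod 26 is 17, since 23·17=391≡1. Apply D(y)=17·(y−10) mod 26:
T(19): 17·(19−10)=153≡23 → X
S(18): 17·(18−10)=136≡6 → G
N(13): 17·(13−10)=51≡25 → Z
P(15): 17·(15−10)=85≡7 → H
K(10): 17·(10−10)=0 → A
H(7): 17·(7−10)=-51≡1 → B
G(6): 17·(6−10)=-68≡10 → K
J(9): 17·(9−10)=-17≡9 → J
A(0): 17·(0−10)=-170≡12 → M
O(14): 17·(14−10)=68≡16 → Q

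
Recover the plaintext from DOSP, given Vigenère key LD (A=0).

Repeat the key across the ciphertext: LDLD
D(3)−L(11): -8≡18 → S
O(14)−D(3): 11 → L
S(18)−L(11): 7 → H
P(15)−D(3): 12 → M

SLHM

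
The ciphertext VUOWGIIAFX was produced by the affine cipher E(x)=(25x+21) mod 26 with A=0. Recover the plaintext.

The inverse of 25 mod 26 is 25, since 25·25=625≡1. Apply D(y)=25·(y−21) mod 26:
V(21): 25·(21−21)=0 → A
U(20): 25·(20−21)=-25≡1 → B
O(14): 25·(14−21)=-175≡7 → H
W(22): 25·(22−21)=25 → Z
G(6): 25·(6−21)=-375≡15 → P
I(8): 25·(8−21)=-325≡13 → N
I(8): 25·(8−21)=-325≡13 → N
A(0): 25·(0−21)=-525≡21 → V
F(5): 25·(5−21)=-400≡16 → Q
X(23): 25·(23−21)=50≡24 → Y

ABHZPNNVQY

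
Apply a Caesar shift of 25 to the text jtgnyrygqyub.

j(9): 9+25=34≡8 → i
t(19): 19+25=44≡18 → s
g(6): 6+25=31≡5 → f
n(13): 13+25=38≡12 → m
y(24): 24+25=49≡23 → x
r(17): 17+25=42≡16 → q
y(24): 24+25=49≡23 → x
g(6): 6+25=31≡5 → f
q(16): 16+25=41≡15 → p
y(24): 24+25=49≡23 → x
u(20): 20+25=45≡19 → t
b(1): 1+25=26≡0 → a

isfmxqxfpxta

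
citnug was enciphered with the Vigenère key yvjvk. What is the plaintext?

enkski

Repeat the key across the ciphertext: yvjvky
c(2)−y(24): -22≡4 → e
i(8)−v(21): -13≡13 → n
t(19)−j(9): 10 → k
n(13)−v(21): -8≡18 → s
u(20)−k(10): 10 → k
g(6)−y(24): -18≡8 → i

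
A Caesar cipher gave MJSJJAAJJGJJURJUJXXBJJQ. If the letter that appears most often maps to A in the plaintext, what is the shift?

9

The most frequent ciphertext letter is J (appears 11 times).
J is position 9; A is position 0.
Shift = 9.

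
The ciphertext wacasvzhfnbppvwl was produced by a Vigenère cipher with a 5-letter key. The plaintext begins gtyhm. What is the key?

Subtract each crib letter from the matching ciphertext letter (mod 26):
w(22)−g(6)=16 → q
a(0)−t(19)=-19≡7 → h
c(2)−y(24)=-22≡4 → e
a(0)−h(7)=-7≡19 → t
s(18)−m(12)=6 → g

qhetg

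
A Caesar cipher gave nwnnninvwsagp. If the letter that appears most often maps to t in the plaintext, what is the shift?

The most frequent ciphertext letter is n (appears 5 times).
n is position 13; t is position 19.
Shift = -6≡20.

20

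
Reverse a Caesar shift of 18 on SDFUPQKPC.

S(18): 18−18=0 → A
D(3): 3−18=-15≡11 → L
F(5): 5−18=-13≡13 → N
U(20): 20−18=2 → C
P(15): 15−18=-3≡23 → X
Q(16): 16−18=-2≡24 → Y
K(10): 10−18=-8≡18 → S
P(15): 15−18=-3≡23 → X
C(2): 2−18=-16≡10 → K

ALNCXYSXK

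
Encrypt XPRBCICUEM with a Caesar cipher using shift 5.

CUWGHNHZJR

X(23): 23+5=28≡2 → C
P(15): 15+5=20 → U
R(17): 17+5=22 → W
B(1): 1+5=6 → G
C(2): 2+5=7 → H
I(8): 8+5=13 → N
C(2): 2+5=7 → H
U(20): 20+5=25 → Z
E(4): 4+5=9 → J
M(12): 12+5=17 → R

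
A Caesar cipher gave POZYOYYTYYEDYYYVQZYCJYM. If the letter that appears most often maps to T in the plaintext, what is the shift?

The most frequent ciphertext letter is Y (appears 10 times).
Y is position 24; T is position 19.
Shift = 5.

5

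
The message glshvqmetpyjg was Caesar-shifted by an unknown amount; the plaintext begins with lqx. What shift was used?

21

From the crib: g(6)−l(11)=-5≡21, so the shift is 21.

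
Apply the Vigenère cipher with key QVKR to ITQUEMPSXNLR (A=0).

Repeat the key across the message: QVKRQVKRQVKR
I(8)+Q(16): 24 → Y
T(19)+V(21): 40≡14 → O
Q(16)+K(10): 26≡0 → A
U(20)+R(17): 37≡11 → L
E(4)+Q(16): 20 → U
M(12)+V(21): 33≡7 → H
P(15)+K(10): 25 → Z
S(18)+R(17): 35≡9 → J
X(23)+Q(16): 39≡13 → N
N(13)+V(21): 34≡8 → I
L(11)+K(10): 21 → V
R(17)+R(17): 34≡8 → I

YOALUHZJNIVI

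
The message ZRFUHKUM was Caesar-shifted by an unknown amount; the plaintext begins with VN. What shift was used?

4

From the crib: Z(25)−V(21)=4, so the shift is 4.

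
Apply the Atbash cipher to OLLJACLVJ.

LOOQZXOEQ

O(14) → L(11)
L(11) → O(14)
L(11) → O(14)
J(9) → Q(16)
A(0) → Z(25)
C(2) → X(23)
L(11) → O(14)
V(21) → E(4)
J(9) → Q(16)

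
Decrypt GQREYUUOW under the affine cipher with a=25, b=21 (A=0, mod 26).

The inverse of 25 mod 26 is 25, since 25·25=625≡1. Apply D(y)=25·(y−21) mod 26:
G(6): 25·(6−21)=-375≡15 → P
Q(16): 25·(16−21)=-125≡5 → F
R(17): 25·(17−21)=-100≡4 → E
E(4): 25·(4−21)=-425≡17 → R
Y(24): 25·(24−21)=75≡23 → X
U(20): 25·(20−21)=-25≡1 → B
U(20): 25·(20−21)=-25≡1 → B
O(14): 25·(14−21)=-175≡7 → H
W(22): 25·(22−21)=25 → Z

PFERXBBHZ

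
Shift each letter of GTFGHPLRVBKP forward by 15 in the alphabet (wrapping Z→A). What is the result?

VIUVWEAGKQZE

G(6): 6+15=21 → V
T(19): 19+15=34≡8 → I
F(5): 5+15=20 → U
G(6): 6+15=21 → V
H(7): 7+15=22 → W
P(15): 15+15=30≡4 → E
L(11): 11+15=26≡0 → A
R(17): 17+15=32≡6 → G
V(21): 21+15=36≡10 → K
B(1): 1+15=16 → Q
K(10): 10+15=25 → Z
P(15): 15+15=30≡4 → E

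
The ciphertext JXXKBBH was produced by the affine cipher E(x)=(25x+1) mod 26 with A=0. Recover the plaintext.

The inverse of 25 mod 26 is 25, since 25·25=625≡1. Apply D(y)=25·(y−1) mod 26:
J(9): 25·(9−1)=200≡18 → S
X(23): 25·(23−1)=550≡4 → E
X(23): 25·(23−1)=550≡4 → E
K(10): 25·(10−1)=225≡17 → R
B(1): 25·(1−1)=0 → A
B(1): 25·(1−1)=0 → A
H(7): 25·(7−1)=150≡20 → U

SEERAAU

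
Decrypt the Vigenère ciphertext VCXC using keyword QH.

Repeat the key across the ciphertext: QHQH
V(21)−Q(16): 5 → F
C(2)−H(7): -5≡21 → V
X(23)−Q(16): 7 → H
C(2)−H(7): -5≡21 → V

FVHV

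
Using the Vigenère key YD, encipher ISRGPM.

Repeat the key across the message: YDYDYD
I(8)+Y(24): 32≡6 → G
S(18)+D(3): 21 → V
R(17)+Y(24): 41≡15 → P
G(6)+D(3): 9 → J
P(15)+Y(24): 39≡13 → N
M(12)+D(3): 15 → P

GVPJNP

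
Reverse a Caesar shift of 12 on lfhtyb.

ztvhmp

l(11): 11−12=-1≡25 → z
f(5): 5−12=-7≡19 → t
h(7): 7−12=-5≡21 → v
t(19): 19−12=7 → h
y(24): 24−12=12 → m
b(1): 1−12=-11≡15 → p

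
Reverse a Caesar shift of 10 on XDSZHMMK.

X(23): 23−10=13 → N
D(3): 3−10=-7≡19 → T
S(18): 18−10=8 → I
Z(25): 25−10=15 → P
H(7): 7−10=-3≡23 → X
M(12): 12−10=2 → C
M(12): 12−10=2 → C
K(10): 10−10=0 → A

NTIPXCCA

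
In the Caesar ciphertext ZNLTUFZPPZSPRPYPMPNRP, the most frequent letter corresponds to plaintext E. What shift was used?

11

The most frequent ciphertext letter is P (appears 7 times).
P is position 15; E is position 4.
Shift = 11.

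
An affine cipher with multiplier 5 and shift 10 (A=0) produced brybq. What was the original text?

tritw

The inverse of 5 mod 26 is 21, since 5·21=105≡1. Apply D(y)=21·(y−10) mod 26:
b(1): 21·(1−10)=-189≡19 → t
r(17): 21·(17−10)=147≡17 → r
y(24): 21·(24−10)=294≡8 → i
b(1): 21·(1−10)=-189≡19 → t
q(16): 21·(16−10)=126≡22 → w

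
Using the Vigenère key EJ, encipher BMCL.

FVGU

Repeat the key across the message: EJEJ
B(1)+E(4): 5 → F
M(12)+J(9): 21 → V
C(2)+E(4): 6 → G
L(11)+J(9): 20 → U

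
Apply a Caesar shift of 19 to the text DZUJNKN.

WSNCGDG

D(3): 3+19=22 → W
Z(25): 25+19=44≡18 → S
U(20): 20+19=39≡13 → N
J(9): 9+19=28≡2 → C
N(13): 13+19=32≡6 → G
K(10): 10+19=29≡3 → D
N(13): 13+19=32≡6 → G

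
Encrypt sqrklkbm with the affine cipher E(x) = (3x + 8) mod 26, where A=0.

kehmpmls

s(18): 3·18+8=62≡10 → k
q(16): 3·16+8=56≡4 → e
r(17): 3·17+8=59≡7 → h
k(10): 3·10+8=38≡12 → m
l(11): 3·11+8=41≡15 → p
k(10): 3·10+8=38≡12 → m
b(1): 3·1+8=11 → l
m(12): 3·12+8=44≡18 → s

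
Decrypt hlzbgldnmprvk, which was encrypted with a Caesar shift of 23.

h(7): 7−23=-16≡10 → k
l(11): 11−23=-12≡14 → o
z(25): 25−23=2 → c
b(1): 1−23=-22≡4 → e
g(6): 6−23=-17≡9 → j
l(11): 11−23=-12≡14 → o
d(3): 3−23=-20≡6 → g
n(13): 13−23=-10≡16 → q
m(12): 12−23=-11≡15 → p
p(15): 15−23=-8≡18 → s
r(17): 17−23=-6≡20 → u
v(21): 21−23=-2≡24 → y
k(10): 10−23=-13≡13 → n

kocejogqpsuyn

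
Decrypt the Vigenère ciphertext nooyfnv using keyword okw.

Repeat the key across the ciphertext: okwokwo
n(13)−o(14): -1≡25 → z
o(14)−k(10): 4 → e
o(14)−w(22): -8≡18 → s
y(24)−o(14): 10 → k
f(5)−k(10): -5≡21 → v
n(13)−w(22): -9≡17 → r
v(21)−o(14): 7 → h

zeskvrh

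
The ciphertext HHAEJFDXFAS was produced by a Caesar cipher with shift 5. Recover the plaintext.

H(7): 7−5=2 → C
H(7): 7−5=2 → C
A(0): 0−5=-5≡21 → V
E(4): 4−5=-1≡25 → Z
J(9): 9−5=4 → E
F(5): 5−5=0 → A
D(3): 3−5=-2≡24 → Y
X(23): 23−5=18 → S
F(5): 5−5=0 → A
A(0): 0−5=-5≡21 → V
S(18): 18−5=13 → N

CCVZEAYSAVN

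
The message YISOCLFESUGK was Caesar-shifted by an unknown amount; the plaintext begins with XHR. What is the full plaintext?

XHRNBKEDRTFJ

From the crib: Y(24)−X(23)=1, so the shift is 1.
Subtract 1 from each ciphertext letter:
Y(24): 24−1=23 → X
I(8): 8−1=7 → H
S(18): 18−1=17 → R
O(14): 14−1=13 → N
C(2): 2−1=1 → B
L(11): 11−1=10 → K
F(5): 5−1=4 → E
E(4): 4−1=3 → D
S(18): 18−1=17 → R
U(20): 20−1=19 → T
G(6): 6−1=5 → F
K(10): 10−1=9 → J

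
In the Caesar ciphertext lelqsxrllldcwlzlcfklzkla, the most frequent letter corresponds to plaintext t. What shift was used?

18

The most frequent ciphertext letter is l (appears 9 times).
l is position 11; t is position 19.
Shift = -8≡18.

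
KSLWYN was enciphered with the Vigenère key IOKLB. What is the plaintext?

CEBLXF

Repeat the key across the ciphertext: IOKLBI
K(10)−I(8): 2 → C
S(18)−O(14): 4 → E
L(11)−K(10): 1 → B
W(22)−L(11): 11 → L
Y(24)−B(1): 23 → X
N(13)−I(8): 5 → F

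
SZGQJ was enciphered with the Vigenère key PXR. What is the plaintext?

DCPBM

Repeat the key across the ciphertext: PXRPX
S(18)−P(15): 3 → D
Z(25)−X(23): 2 → C
G(6)−R(17): -11≡15 → P
Q(16)−P(15): 1 → B
J(9)−X(23): -14≡12 → M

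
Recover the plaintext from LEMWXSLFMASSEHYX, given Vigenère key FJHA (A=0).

Repeat the key across the ciphertext: FJHAFJHAFJHAFJHA
L(11)−F(5): 6 → G
E(4)−J(9): -5≡21 → V
M(12)−H(7): 5 → F
W(22)−A(0): 22 → W
X(23)−F(5): 18 → S
S(18)−J(9): 9 → J
L(11)−H(7): 4 → E
F(5)−A(0): 5 → F
M(12)−F(5): 7 → H
A(0)−J(9): -9≡17 → R
S(18)−H(7): 11 → L
S(18)−A(0): 18 → S
E(4)−F(5): -1≡25 → Z
H(7)−J(9): -2≡24 → Y
Y(24)−H(7): 17 → R
X(23)−A(0): 23 → X

GVFWSJEFHRLSZYRX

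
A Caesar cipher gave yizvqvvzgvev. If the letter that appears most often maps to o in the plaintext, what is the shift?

The most frequent ciphertext letter is v (appears 5 times).
v is position 21; o is position 14.
Shift = 7.

7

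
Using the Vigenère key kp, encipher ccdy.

Repeat the key across the message: kpkp
c(2)+k(10): 12 → m
c(2)+p(15): 17 → r
d(3)+k(10): 13 → n
y(24)+p(15): 39≡13 → n

mrnn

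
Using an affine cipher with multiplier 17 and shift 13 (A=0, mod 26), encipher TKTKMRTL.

T(19): 17·19+13=336≡24 → Y
K(10): 17·10+13=183≡1 → B
T(19): 17·19+13=336≡24 → Y
K(10): 17·10+13=183≡1 → B
M(12): 17·12+13=217≡9 → J
R(17): 17·17+13=302≡16 → Q
T(19): 17·19+13=336≡24 → Y
L(11): 17·11+13=200≡18 → S

YBYBJQYS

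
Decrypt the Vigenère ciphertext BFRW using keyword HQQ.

UPBP

Repeat the key across the ciphertext: HQQH
B(1)−H(7): -6≡20 → U
F(5)−Q(16): -11≡15 → P
R(17)−Q(16): 1 → B
W(22)−H(7): 15 → P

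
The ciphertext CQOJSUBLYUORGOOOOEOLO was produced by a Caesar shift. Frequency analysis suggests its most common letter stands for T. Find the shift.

The most frequent ciphertext letter is O (appears 8 times).
O is position 14; T is position 19.
Shift = -5≡21.

21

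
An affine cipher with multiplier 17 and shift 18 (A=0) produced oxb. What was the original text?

mlz

The inverse of 17 mod 26 is 23, since 17·23=391≡1. Apply D(y)=23·(y−18) mod 26:
o(14): 23·(14−18)=-92≡12 → m
x(23): 23·(23−18)=115≡11 → l
b(1): 23·(1−18)=-391≡25 → z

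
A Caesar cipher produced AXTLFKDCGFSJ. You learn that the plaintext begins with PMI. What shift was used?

From the crib: A(0)−P(15)=-15≡11, so the shift is 11.

11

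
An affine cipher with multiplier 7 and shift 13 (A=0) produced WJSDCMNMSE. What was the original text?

The inverse of 7 mod 26 is 15, since 7·15=105≡1. Apply D(y)=15·(y−13) mod 26:
W(22): 15·(22−13)=135≡5 → F
J(9): 15·(9−13)=-60≡18 → S
S(18): 15·(18−13)=75≡23 → X
D(3): 15·(3−13)=-150≡6 → G
C(2): 15·(2−13)=-165≡17 → R
M(12): 15·(12−13)=-15≡11 → L
N(13): 15·(13−13)=0 → A
M(12): 15·(12−13)=-15≡11 → L
S(18): 15·(18−13)=75≡23 → X
E(4): 15·(4−13)=-135≡21 → V

FSXGRLALXV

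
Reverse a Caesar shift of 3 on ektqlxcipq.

e(4): 4−3=1 → b
k(10): 10−3=7 → h
t(19): 19−3=16 → q
q(16): 16−3=13 → n
l(11): 11−3=8 → i
x(23): 23−3=20 → u
c(2): 2−3=-1≡25 → z
i(8): 8−3=5 → f
p(15): 15−3=12 → m
q(16): 16−3=13 → n

bhqniuzfmn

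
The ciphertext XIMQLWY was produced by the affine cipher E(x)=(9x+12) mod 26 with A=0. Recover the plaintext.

HOAMXEK

The inverse of 9 mod 26 is 3, since 9·3=27≡1. Apply D(y)=3·(y−12) mod 26:
X(23): 3·(23−12)=33≡7 → H
I(8): 3·(8−12)=-12≡14 → O
M(12): 3·(12−12)=0 → A
Q(16): 3·(16−12)=12 → M
L(11): 3·(11−12)=-3≡23 → X
W(22): 3·(22−12)=30≡4 → E
Y(24): 3·(24−12)=36≡10 → K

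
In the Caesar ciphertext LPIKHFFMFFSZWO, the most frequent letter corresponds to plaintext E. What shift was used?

1

The most frequent ciphertext letter is F (appears 4 times).
F is position 5; E is position 4.
Shift = 1.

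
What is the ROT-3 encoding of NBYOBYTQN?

N(13): 13+3=16 → Q
B(1): 1+3=4 → E
Y(24): 24+3=27≡1 → B
O(14): 14+3=17 → R
B(1): 1+3=4 → E
Y(24): 24+3=27≡1 → B
T(19): 19+3=22 → W
Q(16): 16+3=19 → T
N(13): 13+3=16 → Q

QEBREBWTQ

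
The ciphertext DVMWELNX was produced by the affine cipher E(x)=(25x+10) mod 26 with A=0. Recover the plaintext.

HPYOGZXN

The inverse of 25 mod 26 is 25, since 25·25=625≡1. Apply D(y)=25·(y−10) mod 26:
D(3): 25·(3−10)=-175≡7 → H
V(21): 25·(21−10)=275≡15 → P
M(12): 25·(12−10)=50≡24 → Y
W(22): 25·(22−10)=300≡14 → O
E(4): 25·(4−10)=-150≡6 → G
L(11): 25·(11−10)=25 → Z
N(13): 25·(13−10)=75≡23 → X
X(23): 25·(23−10)=325≡13 → N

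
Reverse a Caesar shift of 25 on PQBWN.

P(15): 15−25=-10≡16 → Q
Q(16): 16−25=-9≡17 → R
B(1): 1−25=-24≡2 → C
W(22): 22−25=-3≡23 → X
N(13): 13−25=-12≡14 → O

QRCXO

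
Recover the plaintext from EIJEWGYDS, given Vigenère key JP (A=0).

Repeat the key across the ciphertext: JPJPJPJPJ
E(4)−J(9): -5≡21 → V
I(8)−P(15): -7≡19 → T
J(9)−J(9): 0 → A
E(4)−P(15): -11≡15 → P
W(22)−J(9): 13 → N
G(6)−P(15): -9≡17 → R
Y(24)−J(9): 15 → P
D(3)−P(15): -12≡14 → O
S(18)−J(9): 9 → J

VTAPNRPOJ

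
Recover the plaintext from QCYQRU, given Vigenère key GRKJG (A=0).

Repeat the key across the ciphertext: GRKJGG
Q(16)−G(6): 10 → K
C(2)−R(17): -15≡11 → L
Y(24)−K(10): 14 → O
Q(16)−J(9): 7 → H
R(17)−G(6): 11 → L
U(20)−G(6): 14 → O

KLOHLO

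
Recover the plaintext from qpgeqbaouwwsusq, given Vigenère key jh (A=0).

Repeat the key across the ciphertext: jhjhjhjhjhjhjhj
q(16)−j(9): 7 → h
p(15)−h(7): 8 → i
g(6)−j(9): -3≡23 → x
e(4)−h(7): -3≡23 → x
q(16)−j(9): 7 → h
b(1)−h(7): -6≡20 → u
a(0)−j(9): -9≡17 → r
o(14)−h(7): 7 → h
u(20)−j(9): 11 → l
w(22)−h(7): 15 → p
w(22)−j(9): 13 → n
s(18)−h(7): 11 → l
u(20)−j(9): 11 → l
s(18)−h(7): 11 → l
q(16)−j(9): 7 → h

hixxhurhlpnlllh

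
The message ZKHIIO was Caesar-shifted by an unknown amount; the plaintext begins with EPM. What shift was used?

21

From the crib: Z(25)−E(4)=21, so the shift is 21.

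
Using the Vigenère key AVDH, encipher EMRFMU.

EHUMMP

Repeat the key across the message: AVDHAV
E(4)+A(0): 4 → E
M(12)+V(21): 33≡7 → H
R(17)+D(3): 20 → U
F(5)+H(7): 12 → M
M(12)+A(0): 12 → M
U(20)+V(21): 41≡15 → P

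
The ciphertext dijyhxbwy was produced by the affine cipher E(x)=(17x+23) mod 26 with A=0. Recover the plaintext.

itqxwaodx

The inverse of 17 mod 26 is 23, since 17·23=391≡1. Apply D(y)=23·(y−23) mod 26:
d(3): 23·(3−23)=-460≡8 → i
i(8): 23·(8−23)=-345≡19 → t
j(9): 23·(9−23)=-322≡16 → q
y(24): 23·(24−23)=23 → x
h(7): 23·(7−23)=-368≡22 → w
x(23): 23·(23−23)=0 → a
b(1): 23·(1−23)=-506≡14 → o
w(22): 23·(22−23)=-23≡3 → d
y(24): 23·(24−23)=23 → x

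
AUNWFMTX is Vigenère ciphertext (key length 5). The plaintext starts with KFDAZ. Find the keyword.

QPKWG

Subtract each crib letter from the matching ciphertext letter (mod 26):
A(0)−K(10)=-10≡16 → Q
U(20)−F(5)=15 → P
N(13)−D(3)=10 → K
W(22)−A(0)=22 → W
F(5)−Z(25)=-20≡6 → G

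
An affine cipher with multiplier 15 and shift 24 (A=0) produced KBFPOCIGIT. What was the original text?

The inverse of 15 mod 26 is 7, since 15·7=105≡1. Apply D(y)=7·(y−24) mod 26:
K(10): 7·(10−24)=-98≡6 → G
B(1): 7·(1−24)=-161≡21 → V
F(5): 7·(5−24)=-133≡23 → X
P(15): 7·(15−24)=-63≡15 → P
O(14): 7·(14−24)=-70≡8 → I
C(2): 7·(2−24)=-154≡2 → C
I(8): 7·(8−24)=-112≡18 → S
G(6): 7·(6−24)=-126≡4 → E
I(8): 7·(8−24)=-112≡18 → S
T(19): 7·(19−24)=-35≡17 → R

GVXPICSESR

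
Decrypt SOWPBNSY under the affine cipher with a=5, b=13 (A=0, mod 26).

The inverse of 5 mod 26 is 21, since 5·21=105≡1. Apply D(y)=21·(y−13) mod 26:
S(18): 21·(18−13)=105≡1 → B
O(14): 21·(14−13)=21 → V
W(22): 21·(22−13)=189≡7 → H
P(15): 21·(15−13)=42≡16 → Q
B(1): 21·(1−13)=-252≡8 → I
N(13): 21·(13−13)=0 → A
S(18): 21·(18−13)=105≡1 → B
Y(24): 21·(24−13)=231≡23 → X

BVHQIABX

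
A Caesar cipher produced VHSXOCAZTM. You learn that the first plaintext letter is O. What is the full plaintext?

OALQHVTSMF

From the crib: V(21)−O(14)=7, so the shift is 7.
Subtract 7 from each ciphertext letter:
V(21): 21−7=14 → O
H(7): 7−7=0 → A
S(18): 18−7=11 → L
X(23): 23−7=16 → Q
O(14): 14−7=7 → H
C(2): 2−7=-5≡21 → V
A(0): 0−7=-7≡19 → T
Z(25): 25−7=18 → S
T(19): 19−7=12 → M
M(12): 12−7=5 → F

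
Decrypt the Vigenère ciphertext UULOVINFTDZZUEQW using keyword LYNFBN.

JWYJUVCHGYYMJGDR

Repeat the key across the ciphertext: LYNFBNLYNFBNLYNF
U(20)−L(11): 9 → J
U(20)−Y(24): -4≡22 → W
L(11)−N(13): -2≡24 → Y
O(14)−F(5): 9 → J
V(21)−B(1): 20 → U
I(8)−N(13): -5≡21 → V
N(13)−L(11): 2 → C
F(5)−Y(24): -19≡7 → H
T(19)−N(13): 6 → G
D(3)−F(5): -2≡24 → Y
Z(25)−B(1): 24 → Y
Z(25)−N(13): 12 → M
U(20)−L(11): 9 → J
E(4)−Y(24): -20≡6 → G
Q(16)−N(13): 3 → D
W(22)−F(5): 17 → R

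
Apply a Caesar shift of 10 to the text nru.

n(13): 13+10=23 → x
r(17): 17+10=27≡1 → b
u(20): 20+10=30≡4 → e

xbe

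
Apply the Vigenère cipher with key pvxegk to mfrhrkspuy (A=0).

Repeat the key across the message: pvxegkpvxe
m(12)+p(15): 27≡1 → b
f(5)+v(21): 26≡0 → a
r(17)+x(23): 40≡14 → o
h(7)+e(4): 11 → l
r(17)+g(6): 23 → x
k(10)+k(10): 20 → u
s(18)+p(15): 33≡7 → h
p(15)+v(21): 36≡10 → k
u(20)+x(23): 43≡17 → r
y(24)+e(4): 28≡2 → c

baolxuhkrc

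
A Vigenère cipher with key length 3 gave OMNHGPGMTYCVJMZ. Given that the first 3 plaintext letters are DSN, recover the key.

Subtract each crib letter from the matching ciphertext letter (mod 26):
O(14)−D(3)=11 → L
M(12)−S(18)=-6≡20 → U
N(13)−N(13)=0 → A

LUA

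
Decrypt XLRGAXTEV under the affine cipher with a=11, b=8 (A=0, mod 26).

The inverse of 11 mod 26 is 19, since 11·19=209≡1. Apply D(y)=19·(y−8) mod 26:
X(23): 19·(23−8)=285≡25 → Z
L(11): 19·(11−8)=57≡5 → F
R(17): 19·(17−8)=171≡15 → P
G(6): 19·(6−8)=-38≡14 → O
A(0): 19·(0−8)=-152≡4 → E
X(23): 19·(23−8)=285≡25 → Z
T(19): 19·(19−8)=209≡1 → B
E(4): 19·(4−8)=-76≡2 → C
V(21): 19·(21−8)=247≡13 → N

ZFPOEZBCN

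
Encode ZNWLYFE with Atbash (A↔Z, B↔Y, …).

Z(25) → A(0)
N(13) → M(12)
W(22) → D(3)
L(11) → O(14)
Y(24) → B(1)
F(5) → U(20)
E(4) → V(21)

AMDOBUV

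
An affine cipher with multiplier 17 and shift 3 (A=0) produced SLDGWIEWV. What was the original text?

HCARVLXVY

The inverse of 17 mod 26 is 23, since 17·23=391≡1. Apply D(y)=23·(y−3) mod 26:
S(18): 23·(18−3)=345≡7 → H
L(11): 23·(11−3)=184≡2 → C
D(3): 23·(3−3)=0 → A
G(6): 23·(6−3)=69≡17 → R
W(22): 23·(22−3)=437≡21 → V
I(8): 23·(8−3)=115≡11 → L
E(4): 23·(4−3)=23 → X
W(22): 23·(22−3)=437≡21 → V
V(21): 23·(21−3)=414≡24 → Y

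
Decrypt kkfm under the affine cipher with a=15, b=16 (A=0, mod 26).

The inverse of 15 mod 26 is 7, since 15·7=105≡1. Apply D(y)=7·(y−16) mod 26:
k(10): 7·(10−16)=-42≡10 → k
k(10): 7·(10−16)=-42≡10 → k
f(5): 7·(5−16)=-77≡1 → b
m(12): 7·(12−16)=-28≡24 → y

kkby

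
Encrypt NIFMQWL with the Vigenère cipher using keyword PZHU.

Repeat the key across the message: PZHUPZH
N(13)+P(15): 28≡2 → C
I(8)+Z(25): 33≡7 → H
F(5)+H(7): 12 → M
M(12)+U(20): 32≡6 → G
Q(16)+P(15): 31≡5 → F
W(22)+Z(25): 47≡21 → V
L(11)+H(7): 18 → S

CHMGFVS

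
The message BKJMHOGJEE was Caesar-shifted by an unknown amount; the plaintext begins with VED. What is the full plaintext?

From the crib: B(1)−V(21)=-20≡6, so the shift is 6.
Subtract 6 from each ciphertext letter:
B(1): 1−6=-5≡21 → V
K(10): 10−6=4 → E
J(9): 9−6=3 → D
M(12): 12−6=6 → G
H(7): 7−6=1 → B
O(14): 14−6=8 → I
G(6): 6−6=0 → A
J(9): 9−6=3 → D
E(4): 4−6=-2≡24 → Y
E(4): 4−6=-2≡24 → Y

VEDGBIADYY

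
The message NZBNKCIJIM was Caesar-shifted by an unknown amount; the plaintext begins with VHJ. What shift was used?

18

From the crib: N(13)−V(21)=-8≡18, so the shift is 18.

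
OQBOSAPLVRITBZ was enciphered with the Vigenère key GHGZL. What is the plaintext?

Repeat the key across the ciphertext: GHGZLGHGZLGHGZ
O(14)−G(6): 8 → I
Q(16)−H(7): 9 → J
B(1)−G(6): -5≡21 → V
O(14)−Z(25): -11≡15 → P
S(18)−L(11): 7 → H
A(0)−G(6): -6≡20 → U
P(15)−H(7): 8 → I
L(11)−G(6): 5 → F
V(21)−Z(25): -4≡22 → W
R(17)−L(11): 6 → G
I(8)−G(6): 2 → C
T(19)−H(7): 12 → M
B(1)−G(6): -5≡21 → V
Z(25)−Z(25): 0 → A

IJVPHUIFWGCMVA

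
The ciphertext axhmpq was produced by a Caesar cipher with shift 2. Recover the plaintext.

yvfkno

a(0): 0−2=-2≡24 → y
x(23): 23−2=21 → v
h(7): 7−2=5 → f
m(12): 12−2=10 → k
p(15): 15−2=13 → n
q(16): 16−2=14 → o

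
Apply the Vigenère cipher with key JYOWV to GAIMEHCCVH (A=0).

Repeat the key across the message: JYOWVJYOWV
G(6)+J(9): 15 → P
A(0)+Y(24): 24 → Y
I(8)+O(14): 22 → W
M(12)+W(22): 34≡8 → I
E(4)+V(21): 25 → Z
H(7)+J(9): 16 → Q
C(2)+Y(24): 26≡0 → A
C(2)+O(14): 16 → Q
V(21)+W(22): 43≡17 → R
H(7)+V(21): 28≡2 → C

PYWIZQAQRC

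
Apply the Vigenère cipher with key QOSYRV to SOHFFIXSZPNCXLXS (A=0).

ICZDWDNGRNEXNZPQ

Repeat the key across the message: QOSYRVQOSYRVQOSY
S(18)+Q(16): 34≡8 → I
O(14)+O(14): 28≡2 → C
H(7)+S(18): 25 → Z
F(5)+Y(24): 29≡3 → D
F(5)+R(17): 22 → W
I(8)+V(21): 29≡3 → D
X(23)+Q(16): 39≡13 → N
S(18)+O(14): 32≡6 → G
Z(25)+S(18): 43≡17 → R
P(15)+Y(24): 39≡13 → N
N(13)+R(17): 30≡4 → E
C(2)+V(21): 23 → X
X(23)+Q(16): 39≡13 → N
L(11)+O(14): 25 → Z
X(23)+S(18): 41≡15 → P
S(18)+Y(24): 42≡16 → Q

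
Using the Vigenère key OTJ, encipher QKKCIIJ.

Repeat the key across the message: OTJOTJO
Q(16)+O(14): 30≡4 → E
K(10)+T(19): 29≡3 → D
K(10)+J(9): 19 → T
C(2)+O(14): 16 → Q
I(8)+T(19): 27≡1 → B
I(8)+J(9): 17 → R
J(9)+O(14): 23 → X

EDTQBRX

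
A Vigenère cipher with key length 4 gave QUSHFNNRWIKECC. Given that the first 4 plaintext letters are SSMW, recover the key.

Subtract each crib letter from the matching ciphertext letter (mod 26):
Q(16)−S(18)=-2≡24 → Y
U(20)−S(18)=2 → C
S(18)−M(12)=6 → G
H(7)−W(22)=-15≡11 → L

YCGL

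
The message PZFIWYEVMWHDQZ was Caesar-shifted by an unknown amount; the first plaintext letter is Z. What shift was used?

From the crib: P(15)−Z(25)=-10≡16, so the shift is 16.

16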